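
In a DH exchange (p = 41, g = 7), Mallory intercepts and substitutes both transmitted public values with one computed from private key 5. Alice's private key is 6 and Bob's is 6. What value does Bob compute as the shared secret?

Bob receives Mallory's public value M = 7^5 mod 41 instead of the honest one.
7^1 ≡ 7 (mod 41)
7^2 = (7^1)^2 ≡ 7^2 = 49 ≡ 8 (mod 41)
7^4 = (7^2)^2 ≡ 8^2 = 64 ≡ 23 (mod 41)
7^5 = 7^4 · 7^1 ≡ 23 · 7 ≡ 38 (mod 41).
So M = 38. Bob computes K = M^6 mod 41.
38^1 ≡ 38 (mod 41)
38^2 = (38^1)^2 ≡ 38^2 = 1444 ≡ 9 (mod 41)
38^4 = (38^2)^2 ≡ 9^2 = 81 ≡ 40 (mod 41)
38^6 = 38^4 · 38^2 ≡ 40 · 9 ≡ 32 (mod 41).

32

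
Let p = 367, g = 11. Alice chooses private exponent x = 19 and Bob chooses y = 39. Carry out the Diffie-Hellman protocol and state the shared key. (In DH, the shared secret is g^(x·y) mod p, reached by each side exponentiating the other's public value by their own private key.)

216

Alice sends A = g^x mod p = 11^19 mod 367.
11^1 ≡ 11 (mod 367)
11^2 = (11^1)^2 ≡ 11^2 = 121 ≡ 121 (mod 367)
11^4 = (11^2)^2 ≡ 121^2 = 14641 ≡ 328 (mod 367)
11^8 = (11^4)^2 ≡ 328^2 = 107584 ≡ 53 (mod 367)
11^16 = (11^8)^2 ≡ 53^2 = 2809 ≡ 240 (mod 367)
11^19 = 11^16 · 11^2 · 11^1 ≡ 240 · 121 · 11 ≡ 150 (mod 367).
So A = 150. Bob then computes K = A^y mod p = 150^39 mod 367.
150^1 ≡ 150 (mod 367)
150^2 = (150^1)^2 ≡ 150^2 = 22500 ≡ 113 (mod 367)
150^4 = (150^2)^2 ≡ 113^2 = 12769 ≡ 291 (mod 367)
150^8 = (150^4)^2 ≡ 291^2 = 84681 ≡ 271 (mod 367)
150^16 = (150^8)^2 ≡ 271^2 = 73441 ≡ 41 (mod 367)
150^32 = (150^16)^2 ≡ 41^2 = 1681 ≡ 213 (mod 367)
150^39 = 150^32 · 150^4 · 150^2 · 150^1 ≡ 213 · 291 · 113 · 150 ≡ 216 (mod 367).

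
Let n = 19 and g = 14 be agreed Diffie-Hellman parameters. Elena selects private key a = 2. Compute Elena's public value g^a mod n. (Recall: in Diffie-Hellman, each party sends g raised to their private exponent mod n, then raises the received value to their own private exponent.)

6

Public value = 14^2 mod 19.
14^1 ≡ 14 (mod 19)
14^2 = (14^1)^2 ≡ 14^2 = 196 ≡ 6 (mod 19)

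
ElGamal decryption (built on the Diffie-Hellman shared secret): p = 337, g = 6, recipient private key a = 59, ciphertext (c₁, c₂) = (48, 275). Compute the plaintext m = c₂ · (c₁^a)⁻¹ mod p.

35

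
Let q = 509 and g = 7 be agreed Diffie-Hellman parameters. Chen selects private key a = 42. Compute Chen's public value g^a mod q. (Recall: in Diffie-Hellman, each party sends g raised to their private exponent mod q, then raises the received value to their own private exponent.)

29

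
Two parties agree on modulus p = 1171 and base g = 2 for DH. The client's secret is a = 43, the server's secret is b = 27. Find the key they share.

The server sends B = g^b mod p = 2^27 mod 1171.
2^1 ≡ 2 (mod 1171)
2^2 = (2^1)^2 ≡ 2^2 = 4 ≡ 4 (mod 1171)
2^4 = (2^2)^2 ≡ 4^2 = 16 ≡ 16 (mod 1171)
2^8 = (2^4)^2 ≡ 16^2 = 256 ≡ 256 (mod 1171)
2^16 = (2^8)^2 ≡ 256^2 = 65536 ≡ 1131 (mod 1171)
2^27 = 2^16 · 2^8 · 2^2 · 2^1 ≡ 1131 · 256 · 4 · 2 ≡ 50 (mod 1171).
So B = 50. The client then computes K = B^a mod p = 50^43 mod 1171.
50^1 ≡ 50 (mod 1171)
50^2 = (50^1)^2 ≡ 50^2 = 2500 ≡ 158 (mod 1171)
50^4 = (50^2)^2 ≡ 158^2 = 24964 ≡ 373 (mod 1171)
50^8 = (50^4)^2 ≡ 373^2 = 139129 ≡ 951 (mod 1171)
50^16 = (50^8)^2 ≡ 951^2 = 904401 ≡ 389 (mod 1171)
50^32 = (50^16)^2 ≡ 389^2 = 151321 ≡ 262 (mod 1171)
50^43 = 50^32 · 50^8 · 50^2 · 50^1 ≡ 262 · 951 · 158 · 50 ≡ 231 (mod 1171).

231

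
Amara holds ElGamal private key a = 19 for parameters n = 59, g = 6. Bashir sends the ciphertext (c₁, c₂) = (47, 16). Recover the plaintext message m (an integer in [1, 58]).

55

Shared mask s = c₁^a mod n = 47^19 mod 59.
47^1 ≡ 47 (mod 59)
47^2 = (47^1)^2 ≡ 47^2 = 2209 ≡ 26 (mod 59)
47^4 = (47^2)^2 ≡ 26^2 = 676 ≡ 27 (mod 59)
47^8 = (47^4)^2 ≡ 27^2 = 729 ≡ 21 (mod 59)
47^16 = (47^8)^2 ≡ 21^2 = 441 ≡ 28 (mod 59)
47^19 = 47^16 · 47^2 · 47^1 ≡ 28 · 26 · 47 ≡ 55 (mod 59).
So s = 55; s⁻¹ ≡ 44 (mod 59).
m = c₂ · s⁻¹ mod 59 = 16 · 44 mod 59 = 55.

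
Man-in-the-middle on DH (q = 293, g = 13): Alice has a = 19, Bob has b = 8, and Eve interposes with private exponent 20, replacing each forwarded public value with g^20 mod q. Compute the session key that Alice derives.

Alice receives Eve's public value M = 13^20 mod 293 instead of the honest one.
13^1 ≡ 13 (mod 293)
13^2 = (13^1)^2 ≡ 13^2 = 169 ≡ 169 (mod 293)
13^4 = (13^2)^2 ≡ 169^2 = 28561 ≡ 140 (mod 293)
13^8 = (13^4)^2 ≡ 140^2 = 19600 ≡ 262 (mod 293)
13^16 = (13^8)^2 ≡ 262^2 = 68644 ≡ 82 (mod 293)
13^20 = 13^16 · 13^4 ≡ 82 · 140 ≡ 53 (mod 293).
So M = 53. Alice computes K = M^19 mod 293.
53^1 ≡ 53 (mod 293)
53^2 = (53^1)^2 ≡ 53^2 = 2809 ≡ 172 (mod 293)
53^4 = (53^2)^2 ≡ 172^2 = 29584 ≡ 284 (mod 293)
53^8 = (53^4)^2 ≡ 284^2 = 80656 ≡ 81 (mod 293)
53^16 = (53^8)^2 ≡ 81^2 = 6561 ≡ 115 (mod 293)
53^19 = 53^16 · 53^2 · 53^1 ≡ 115 · 172 · 53 ≡ 279 (mod 293).

279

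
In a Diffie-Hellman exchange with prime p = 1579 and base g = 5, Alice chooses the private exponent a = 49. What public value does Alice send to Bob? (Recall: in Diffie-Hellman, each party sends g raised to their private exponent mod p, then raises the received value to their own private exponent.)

1082

Public value = 5^49 (mod 1579).
5^1 ≡ 5 (mod 1579)
5^2 = (5^1)^2 ≡ 5^2 = 25 ≡ 25 (mod 1579)
5^4 = (5^2)^2 ≡ 25^2 = 625 ≡ 625 (mod 1579)
5^8 = (5^4)^2 ≡ 625^2 = 390625 ≡ 612 (mod 1579)
5^16 = (5^8)^2 ≡ 612^2 = 374544 ≡ 321 (mod 1579)
5^32 = (5^16)^2 ≡ 321^2 = 103041 ≡ 406 (mod 1579)
5^49 = 5^32 · 5^16 · 5^1 ≡ 406 · 321 · 5 ≡ 1082 (mod 1579).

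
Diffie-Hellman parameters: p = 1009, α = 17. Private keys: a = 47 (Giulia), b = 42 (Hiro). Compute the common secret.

559

Hiro sends B = α^b mod p = 17^42 mod 1009.
17^1 ≡ 17 (mod 1009)
17^2 = (17^1)^2 ≡ 17^2 = 289 ≡ 289 (mod 1009)
17^4 = (17^2)^2 ≡ 289^2 = 83521 ≡ 783 (mod 1009)
17^8 = (17^4)^2 ≡ 783^2 = 613089 ≡ 626 (mod 1009)
17^16 = (17^8)^2 ≡ 626^2 = 391876 ≡ 384 (mod 1009)
17^32 = (17^16)^2 ≡ 384^2 = 147456 ≡ 142 (mod 1009)
17^42 = 17^32 · 17^8 · 17^2 ≡ 142 · 626 · 289 ≡ 648 (mod 1009).
So B = 648. Giulia then computes K = B^a mod p = 648^47 mod 1009.
648^1 ≡ 648 (mod 1009)
648^2 = (648^1)^2 ≡ 648^2 = 419904 ≡ 160 (mod 1009)
648^4 = (648^2)^2 ≡ 160^2 = 25600 ≡ 375 (mod 1009)
648^8 = (648^4)^2 ≡ 375^2 = 140625 ≡ 374 (mod 1009)
648^16 = (648^8)^2 ≡ 374^2 = 139876 ≡ 634 (mod 1009)
648^32 = (648^16)^2 ≡ 634^2 = 401956 ≡ 374 (mod 1009)
648^47 = 648^32 · 648^8 · 648^4 · 648^2 · 648^1 ≡ 374 · 374 · 375 · 160 · 648 ≡ 559 (mod 1009).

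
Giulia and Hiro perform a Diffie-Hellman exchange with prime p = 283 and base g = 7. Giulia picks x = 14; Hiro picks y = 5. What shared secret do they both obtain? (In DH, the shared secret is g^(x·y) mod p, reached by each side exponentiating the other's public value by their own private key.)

Giulia sends A = g^x mod p = 7^14 mod 283.
7^1 ≡ 7 (mod 283)
7^2 = (7^1)^2 ≡ 7^2 = 49 ≡ 49 (mod 283)
7^4 = (7^2)^2 ≡ 49^2 = 2401 ≡ 137 (mod 283)
7^8 = (7^4)^2 ≡ 137^2 = 18769 ≡ 91 (mod 283)
7^14 = 7^8 · 7^4 · 7^2 ≡ 91 · 137 · 49 ≡ 169 (mod 283).
So A = 169. Hiro then computes K = A^y mod p = 169^5 mod 283.
169^1 ≡ 169 (mod 283)
169^2 = (169^1)^2 ≡ 169^2 = 28561 ≡ 261 (mod 283)
169^4 = (169^2)^2 ≡ 261^2 = 68121 ≡ 201 (mod 283)
169^5 = 169^4 · 169^1 ≡ 201 · 169 ≡ 9 (mod 283).

9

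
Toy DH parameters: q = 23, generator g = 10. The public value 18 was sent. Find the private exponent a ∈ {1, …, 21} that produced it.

4

Try successive powers of 10 modulo 23:
10^1 ≡ 10
10^2 ≡ 8
10^3 ≡ 11
10^4 ≡ 18
Found: a = 4.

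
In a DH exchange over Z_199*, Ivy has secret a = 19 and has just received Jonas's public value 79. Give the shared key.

Shared key K = 79^19 mod 199.
79^1 ≡ 79 (mod 199)
79^2 = (79^1)^2 ≡ 79^2 = 6241 ≡ 72 (mod 199)
79^4 = (79^2)^2 ≡ 72^2 = 5184 ≡ 10 (mod 199)
79^8 = (79^4)^2 ≡ 10^2 = 100 ≡ 100 (mod 199)
79^16 = (79^8)^2 ≡ 100^2 = 10000 ≡ 50 (mod 199)
79^19 = 79^16 · 79^2 · 79^1 ≡ 50 · 72 · 79 ≡ 29 (mod 199).

29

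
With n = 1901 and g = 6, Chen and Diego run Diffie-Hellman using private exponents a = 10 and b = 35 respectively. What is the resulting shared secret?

Chen sends A = g^a mod n = 6^10 mod 1901.
6^1 ≡ 6 (mod 1901)
6^2 = (6^1)^2 ≡ 6^2 = 36 ≡ 36 (mod 1901)
6^4 = (6^2)^2 ≡ 36^2 = 1296 ≡ 1296 (mod 1901)
6^8 = (6^4)^2 ≡ 1296^2 = 1679616 ≡ 1033 (mod 1901)
6^10 = 6^8 · 6^2 ≡ 1033 · 36 ≡ 1069 (mod 1901).
So A = 1069. Diego then computes K = A^b mod n = 1069^35 mod 1901.
1069^1 ≡ 1069 (mod 1901)
1069^2 = (1069^1)^2 ≡ 1069^2 = 1142761 ≡ 260 (mod 1901)
1069^4 = (1069^2)^2 ≡ 260^2 = 67600 ≡ 1065 (mod 1901)
1069^8 = (1069^4)^2 ≡ 1065^2 = 1134225 ≡ 1229 (mod 1901)
1069^16 = (1069^8)^2 ≡ 1229^2 = 1510441 ≡ 1047 (mod 1901)
1069^32 = (1069^16)^2 ≡ 1047^2 = 1096209 ≡ 1233 (mod 1901)
1069^35 = 1069^32 · 1069^2 · 1069^1 ≡ 1233 · 260 · 1069 ≡ 1047 (mod 1901).

1047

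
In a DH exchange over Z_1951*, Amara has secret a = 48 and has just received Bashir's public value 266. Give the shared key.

Shared key K = 266^48 mod 1951.
266^1 ≡ 266 (mod 1951)
266^2 = (266^1)^2 ≡ 266^2 = 70756 ≡ 520 (mod 1951)
266^4 = (266^2)^2 ≡ 520^2 = 270400 ≡ 1162 (mod 1951)
266^8 = (266^4)^2 ≡ 1162^2 = 1350244 ≡ 152 (mod 1951)
266^16 = (266^8)^2 ≡ 152^2 = 23104 ≡ 1643 (mod 1951)
266^32 = (266^16)^2 ≡ 1643^2 = 2699449 ≡ 1216 (mod 1951)
266^48 = 266^32 · 266^16 ≡ 1216 · 1643 ≡ 64 (mod 1951).

64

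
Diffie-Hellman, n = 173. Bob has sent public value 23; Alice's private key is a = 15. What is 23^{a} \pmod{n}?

Shared key K = 23^15 mod 173.
23^1 ≡ 23 (mod 173)
23^2 = (23^1)^2 ≡ 23^2 = 529 ≡ 10 (mod 173)
23^4 = (23^2)^2 ≡ 10^2 = 100 ≡ 100 (mod 173)
23^8 = (23^4)^2 ≡ 100^2 = 10000 ≡ 139 (mod 173)
23^15 = 23^8 · 23^4 · 23^2 · 23^1 ≡ 139 · 100 · 10 · 23 ≡ 133 (mod 173).

133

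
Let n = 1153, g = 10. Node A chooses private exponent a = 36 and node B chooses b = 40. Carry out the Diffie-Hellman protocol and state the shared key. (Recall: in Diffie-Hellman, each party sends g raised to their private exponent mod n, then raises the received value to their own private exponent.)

140

Node B sends B = g^b mod n = 10^40 mod 1153.
10^1 ≡ 10 (mod 1153)
10^2 = (10^1)^2 ≡ 10^2 = 100 ≡ 100 (mod 1153)
10^4 = (10^2)^2 ≡ 100^2 = 10000 ≡ 776 (mod 1153)
10^8 = (10^4)^2 ≡ 776^2 = 602176 ≡ 310 (mod 1153)
10^16 = (10^8)^2 ≡ 310^2 = 96100 ≡ 401 (mod 1153)
10^32 = (10^16)^2 ≡ 401^2 = 160801 ≡ 534 (mod 1153)
10^40 = 10^32 · 10^8 ≡ 534 · 310 ≡ 661 (mod 1153).
So B = 661. Node A then computes K = B^a mod n = 661^36 mod 1153.
661^1 ≡ 661 (mod 1153)
661^2 = (661^1)^2 ≡ 661^2 = 436921 ≡ 1087 (mod 1153)
661^4 = (661^2)^2 ≡ 1087^2 = 1181569 ≡ 897 (mod 1153)
661^8 = (661^4)^2 ≡ 897^2 = 804609 ≡ 968 (mod 1153)
661^16 = (661^8)^2 ≡ 968^2 = 937024 ≡ 788 (mod 1153)
661^32 = (661^16)^2 ≡ 788^2 = 620944 ≡ 630 (mod 1153)
661^36 = 661^32 · 661^4 ≡ 630 · 897 ≡ 140 (mod 1153).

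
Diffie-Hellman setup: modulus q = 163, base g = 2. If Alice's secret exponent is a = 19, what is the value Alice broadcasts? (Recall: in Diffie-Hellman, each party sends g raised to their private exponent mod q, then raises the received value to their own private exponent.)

80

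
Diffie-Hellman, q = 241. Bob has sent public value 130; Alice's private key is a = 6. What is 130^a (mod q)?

8

Shared key K = 130^6 mod 241.
130^1 ≡ 130 (mod 241)
130^2 = (130^1)^2 ≡ 130^2 = 16900 ≡ 30 (mod 241)
130^4 = (130^2)^2 ≡ 30^2 = 900 ≡ 177 (mod 241)
130^6 = 130^4 · 130^2 ≡ 177 · 30 ≡ 8 (mod 241).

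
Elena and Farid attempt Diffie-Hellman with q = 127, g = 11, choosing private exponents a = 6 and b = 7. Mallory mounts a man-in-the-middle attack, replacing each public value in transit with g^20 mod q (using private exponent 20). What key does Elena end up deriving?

Elena receives Mallory's public value M = 11^20 mod 127 instead of the honest one.
11^1 ≡ 11 (mod 127)
11^2 = (11^1)^2 ≡ 11^2 = 121 ≡ 121 (mod 127)
11^4 = (11^2)^2 ≡ 121^2 = 14641 ≡ 36 (mod 127)
11^8 = (11^4)^2 ≡ 36^2 = 1296 ≡ 26 (mod 127)
11^16 = (11^8)^2 ≡ 26^2 = 676 ≡ 41 (mod 127)
11^20 = 11^16 · 11^4 ≡ 41 · 36 ≡ 79 (mod 127).
So M = 79. Elena computes K = M^6 mod 127.
79^1 ≡ 79 (mod 127)
79^2 = (79^1)^2 ≡ 79^2 = 6241 ≡ 18 (mod 127)
79^4 = (79^2)^2 ≡ 18^2 = 324 ≡ 70 (mod 127)
79^6 = 79^4 · 79^2 ≡ 70 · 18 ≡ 117 (mod 127).

117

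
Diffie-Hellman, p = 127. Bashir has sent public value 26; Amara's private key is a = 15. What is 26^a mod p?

Shared key K = 26^15 mod 127.
26^1 ≡ 26 (mod 127)
26^2 = (26^1)^2 ≡ 26^2 = 676 ≡ 41 (mod 127)
26^4 = (26^2)^2 ≡ 41^2 = 1681 ≡ 30 (mod 127)
26^8 = (26^4)^2 ≡ 30^2 = 900 ≡ 11 (mod 127)
26^15 = 26^8 · 26^4 · 26^2 · 26^1 ≡ 11 · 30 · 41 · 26 ≡ 117 (mod 127).

117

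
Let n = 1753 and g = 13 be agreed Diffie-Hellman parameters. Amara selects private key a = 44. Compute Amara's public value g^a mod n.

Public value = 13^44 mod 1753.
13^1 ≡ 13 (mod 1753)
13^2 = (13^1)^2 ≡ 13^2 = 169 ≡ 169 (mod 1753)
13^4 = (13^2)^2 ≡ 169^2 = 28561 ≡ 513 (mod 1753)
13^8 = (13^4)^2 ≡ 513^2 = 263169 ≡ 219 (mod 1753)
13^16 = (13^8)^2 ≡ 219^2 = 47961 ≡ 630 (mod 1753)
13^32 = (13^16)^2 ≡ 630^2 = 396900 ≡ 722 (mod 1753)
13^44 = 13^32 · 13^8 · 13^4 ≡ 722 · 219 · 513 ≡ 1471 (mod 1753).

1471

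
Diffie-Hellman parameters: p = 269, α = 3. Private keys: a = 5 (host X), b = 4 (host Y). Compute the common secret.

214

Host X sends A = α^a mod p = 3^5 mod 269.
3^1 ≡ 3 (mod 269)
3^2 = (3^1)^2 ≡ 3^2 = 9 ≡ 9 (mod 269)
3^4 = (3^2)^2 ≡ 9^2 = 81 ≡ 81 (mod 269)
3^5 = 3^4 · 3^1 ≡ 81 · 3 ≡ 243 (mod 269).
So A = 243. Host Y then computes K = A^b mod p = 243^4 mod 269.
243^1 ≡ 243 (mod 269)
243^2 = (243^1)^2 ≡ 243^2 = 59049 ≡ 138 (mod 269)
243^4 = (243^2)^2 ≡ 138^2 = 19044 ≡ 214 (mod 269)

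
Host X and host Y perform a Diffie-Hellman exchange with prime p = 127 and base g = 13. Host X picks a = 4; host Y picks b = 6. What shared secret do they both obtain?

Host X sends A = g^a mod p = 13^4 mod 127.
13^1 ≡ 13 (mod 127)
13^2 = (13^1)^2 ≡ 13^2 = 169 ≡ 42 (mod 127)
13^4 = (13^2)^2 ≡ 42^2 = 1764 ≡ 113 (mod 127)
So A = 113. Host Y then computes K = A^b mod p = 113^6 mod 127.
113^1 ≡ 113 (mod 127)
113^2 = (113^1)^2 ≡ 113^2 = 12769 ≡ 69 (mod 127)
113^4 = (113^2)^2 ≡ 69^2 = 4761 ≡ 62 (mod 127)
113^6 = 113^4 · 113^2 ≡ 62 · 69 ≡ 87 (mod 127).

87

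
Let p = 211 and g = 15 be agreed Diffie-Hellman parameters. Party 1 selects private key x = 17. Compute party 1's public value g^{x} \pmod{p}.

197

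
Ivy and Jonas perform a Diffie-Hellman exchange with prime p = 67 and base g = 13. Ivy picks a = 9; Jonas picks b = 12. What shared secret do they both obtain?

Ivy sends A = g^a mod p = 13^9 mod 67.
13^1 ≡ 13 (mod 67)
13^2 = (13^1)^2 ≡ 13^2 = 169 ≡ 35 (mod 67)
13^4 = (13^2)^2 ≡ 35^2 = 1225 ≡ 19 (mod 67)
13^8 = (13^4)^2 ≡ 19^2 = 361 ≡ 26 (mod 67)
13^9 = 13^8 · 13^1 ≡ 26 · 13 ≡ 3 (mod 67).
So A = 3. Jonas then computes K = A^b mod p = 3^12 mod 67.
3^1 ≡ 3 (mod 67)
3^2 = (3^1)^2 ≡ 3^2 = 9 ≡ 9 (mod 67)
3^4 = (3^2)^2 ≡ 9^2 = 81 ≡ 14 (mod 67)
3^8 = (3^4)^2 ≡ 14^2 = 196 ≡ 62 (mod 67)
3^12 = 3^8 · 3^4 ≡ 62 · 14 ≡ 64 (mod 67).

64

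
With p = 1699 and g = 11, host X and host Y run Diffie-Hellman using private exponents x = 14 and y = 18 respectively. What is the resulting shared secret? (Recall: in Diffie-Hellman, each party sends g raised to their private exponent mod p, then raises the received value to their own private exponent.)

Host X sends A = g^x mod p = 11^14 mod 1699.
11^1 ≡ 11 (mod 1699)
11^2 = (11^1)^2 ≡ 11^2 = 121 ≡ 121 (mod 1699)
11^4 = (11^2)^2 ≡ 121^2 = 14641 ≡ 1049 (mod 1699)
11^8 = (11^4)^2 ≡ 1049^2 = 1100401 ≡ 1148 (mod 1699)
11^14 = 11^8 · 11^4 · 11^2 ≡ 1148 · 1049 · 121 ≡ 1456 (mod 1699).
So A = 1456. Host Y then computes K = A^y mod p = 1456^18 mod 1699.
1456^1 ≡ 1456 (mod 1699)
1456^2 = (1456^1)^2 ≡ 1456^2 = 2119936 ≡ 1283 (mod 1699)
1456^4 = (1456^2)^2 ≡ 1283^2 = 1646089 ≡ 1457 (mod 1699)
1456^8 = (1456^4)^2 ≡ 1457^2 = 2122849 ≡ 798 (mod 1699)
1456^16 = (1456^8)^2 ≡ 798^2 = 636804 ≡ 1378 (mod 1699)
1456^18 = 1456^16 · 1456^2 ≡ 1378 · 1283 ≡ 1014 (mod 1699).

1014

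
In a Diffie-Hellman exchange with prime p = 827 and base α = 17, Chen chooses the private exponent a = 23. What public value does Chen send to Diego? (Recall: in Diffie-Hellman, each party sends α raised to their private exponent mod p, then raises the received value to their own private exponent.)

Public value = 17^23 (mod 827).
17^1 ≡ 17 (mod 827)
17^2 = (17^1)^2 ≡ 17^2 = 289 ≡ 289 (mod 827)
17^4 = (17^2)^2 ≡ 289^2 = 83521 ≡ 821 (mod 827)
17^8 = (17^4)^2 ≡ 821^2 = 674041 ≡ 36 (mod 827)
17^16 = (17^8)^2 ≡ 36^2 = 1296 ≡ 469 (mod 827)
17^23 = 17^16 · 17^4 · 17^2 · 17^1 ≡ 469 · 821 · 289 · 17 ≡ 604 (mod 827).

604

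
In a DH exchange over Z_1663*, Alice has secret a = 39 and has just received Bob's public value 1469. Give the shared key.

1527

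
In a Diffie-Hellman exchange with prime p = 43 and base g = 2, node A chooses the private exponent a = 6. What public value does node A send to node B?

21

Public value = 2^6 (mod 43).
2^1 ≡ 2 (mod 43)
2^2 = (2^1)^2 ≡ 2^2 = 4 ≡ 4 (mod 43)
2^4 = (2^2)^2 ≡ 4^2 = 16 ≡ 16 (mod 43)
2^6 = 2^4 · 2^2 ≡ 16 · 4 ≡ 21 (mod 43).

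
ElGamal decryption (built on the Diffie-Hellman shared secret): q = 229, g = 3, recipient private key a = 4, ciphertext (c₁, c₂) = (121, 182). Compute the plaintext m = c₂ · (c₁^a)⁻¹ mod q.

Shared mask s = c₁^a mod q = 121^4 mod 229.
121^1 ≡ 121 (mod 229)
121^2 = (121^1)^2 ≡ 121^2 = 14641 ≡ 214 (mod 229)
121^4 = (121^2)^2 ≡ 214^2 = 45796 ≡ 225 (mod 229)
So s = 225; s⁻¹ ≡ 57 (mod 229).
m = c₂ · s⁻¹ mod 229 = 182 · 57 mod 229 = 69.

69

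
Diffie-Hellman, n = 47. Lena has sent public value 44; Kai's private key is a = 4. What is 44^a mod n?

Shared key K = 44^4 mod 47.
44^1 ≡ 44 (mod 47)
44^2 = (44^1)^2 ≡ 44^2 = 1936 ≡ 9 (mod 47)
44^4 = (44^2)^2 ≡ 9^2 = 81 ≡ 34 (mod 47)

34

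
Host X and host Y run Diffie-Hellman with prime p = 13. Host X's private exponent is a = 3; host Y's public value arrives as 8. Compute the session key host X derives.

Shared key K = 8^3 mod 13.
8^1 ≡ 8 (mod 13)
8^2 = (8^1)^2 ≡ 8^2 = 64 ≡ 12 (mod 13)
8^3 = 8^2 · 8^1 ≡ 12 · 8 ≡ 5 (mod 13).

5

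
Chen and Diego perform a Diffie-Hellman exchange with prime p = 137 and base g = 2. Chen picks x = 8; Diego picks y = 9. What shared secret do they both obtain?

16

Diego sends B = g^y mod p = 2^9 mod 137.
2^1 ≡ 2 (mod 137)
2^2 = (2^1)^2 ≡ 2^2 = 4 ≡ 4 (mod 137)
2^4 = (2^2)^2 ≡ 4^2 = 16 ≡ 16 (mod 137)
2^8 = (2^4)^2 ≡ 16^2 = 256 ≡ 119 (mod 137)
2^9 = 2^8 · 2^1 ≡ 119 · 2 ≡ 101 (mod 137).
So B = 101. Chen then computes K = B^x mod p = 101^8 mod 137.
101^1 ≡ 101 (mod 137)
101^2 = (101^1)^2 ≡ 101^2 = 10201 ≡ 63 (mod 137)
101^4 = (101^2)^2 ≡ 63^2 = 3969 ≡ 133 (mod 137)
101^8 = (101^4)^2 ≡ 133^2 = 17689 ≡ 16 (mod 137)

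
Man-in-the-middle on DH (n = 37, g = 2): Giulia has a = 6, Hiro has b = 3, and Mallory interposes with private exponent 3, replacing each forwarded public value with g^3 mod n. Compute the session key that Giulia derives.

36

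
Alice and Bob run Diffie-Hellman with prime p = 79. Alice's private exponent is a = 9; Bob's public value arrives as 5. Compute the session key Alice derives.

8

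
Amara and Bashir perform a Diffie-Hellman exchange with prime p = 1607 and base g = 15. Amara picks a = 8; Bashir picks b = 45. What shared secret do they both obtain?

Bashir sends B = g^b mod p = 15^45 mod 1607.
15^1 ≡ 15 (mod 1607)
15^2 = (15^1)^2 ≡ 15^2 = 225 ≡ 225 (mod 1607)
15^4 = (15^2)^2 ≡ 225^2 = 50625 ≡ 808 (mod 1607)
15^8 = (15^4)^2 ≡ 808^2 = 652864 ≡ 422 (mod 1607)
15^16 = (15^8)^2 ≡ 422^2 = 178084 ≡ 1314 (mod 1607)
15^32 = (15^16)^2 ≡ 1314^2 = 1726596 ≡ 678 (mod 1607)
15^45 = 15^32 · 15^8 · 15^4 · 15^1 ≡ 678 · 422 · 808 · 15 ≡ 1511 (mod 1607).
So B = 1511. Amara then computes K = B^a mod p = 1511^8 mod 1607.
1511^1 ≡ 1511 (mod 1607)
1511^2 = (1511^1)^2 ≡ 1511^2 = 2283121 ≡ 1181 (mod 1607)
1511^4 = (1511^2)^2 ≡ 1181^2 = 1394761 ≡ 1492 (mod 1607)
1511^8 = (1511^4)^2 ≡ 1492^2 = 2226064 ≡ 369 (mod 1607)

369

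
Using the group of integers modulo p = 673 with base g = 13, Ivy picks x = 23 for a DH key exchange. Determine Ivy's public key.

Public value = 13^23 mod 673.
13^1 ≡ 13 (mod 673)
13^2 = (13^1)^2 ≡ 13^2 = 169 ≡ 169 (mod 673)
13^4 = (13^2)^2 ≡ 169^2 = 28561 ≡ 295 (mod 673)
13^8 = (13^4)^2 ≡ 295^2 = 87025 ≡ 208 (mod 673)
13^16 = (13^8)^2 ≡ 208^2 = 43264 ≡ 192 (mod 673)
13^23 = 13^16 · 13^4 · 13^2 · 13^1 ≡ 192 · 295 · 169 · 13 ≡ 380 (mod 673).

380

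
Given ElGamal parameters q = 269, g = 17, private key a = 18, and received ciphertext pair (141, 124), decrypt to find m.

267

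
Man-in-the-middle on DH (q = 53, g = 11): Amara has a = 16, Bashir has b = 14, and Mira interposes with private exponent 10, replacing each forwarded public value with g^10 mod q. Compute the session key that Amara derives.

13

Amara receives Mira's public value M = 11^10 mod 53 instead of the honest one.
11^1 ≡ 11 (mod 53)
11^2 = (11^1)^2 ≡ 11^2 = 121 ≡ 15 (mod 53)
11^4 = (11^2)^2 ≡ 15^2 = 225 ≡ 13 (mod 53)
11^8 = (11^4)^2 ≡ 13^2 = 169 ≡ 10 (mod 53)
11^10 = 11^8 · 11^2 ≡ 10 · 15 ≡ 44 (mod 53).
So M = 44. Amara computes K = M^16 mod 53.
44^1 ≡ 44 (mod 53)
44^2 = (44^1)^2 ≡ 44^2 = 1936 ≡ 28 (mod 53)
44^4 = (44^2)^2 ≡ 28^2 = 784 ≡ 42 (mod 53)
44^8 = (44^4)^2 ≡ 42^2 = 1764 ≡ 15 (mod 53)
44^16 = (44^8)^2 ≡ 15^2 = 225 ≡ 13 (mod 53)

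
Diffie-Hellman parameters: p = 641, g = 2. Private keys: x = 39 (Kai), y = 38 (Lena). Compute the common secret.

383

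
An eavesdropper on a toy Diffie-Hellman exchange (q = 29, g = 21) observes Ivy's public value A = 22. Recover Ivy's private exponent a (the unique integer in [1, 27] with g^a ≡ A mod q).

Try successive powers of 21 modulo 29:
21^1 ≡ 21
21^2 ≡ 6
21^3 ≡ 10
21^4 ≡ 7
21^5 ≡ 2
21^6 ≡ 13
21^7 ≡ 12
21^8 ≡ 20
21^9 ≡ 14
21^10 ≡ 4
21^11 ≡ 26
21^12 ≡ 24
21^13 ≡ 11
21^14 ≡ 28
21^15 ≡ 8
21^16 ≡ 23
21^17 ≡ 19
21^18 ≡ 22
Found: a = 18.

18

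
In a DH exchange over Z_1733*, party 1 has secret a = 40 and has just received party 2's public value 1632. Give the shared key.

1583

Shared key K = 1632^40 mod 1733.
1632^1 ≡ 1632 (mod 1733)
1632^2 = (1632^1)^2 ≡ 1632^2 = 2663424 ≡ 1536 (mod 1733)
1632^4 = (1632^2)^2 ≡ 1536^2 = 2359296 ≡ 683 (mod 1733)
1632^8 = (1632^4)^2 ≡ 683^2 = 466489 ≡ 312 (mod 1733)
1632^16 = (1632^8)^2 ≡ 312^2 = 97344 ≡ 296 (mod 1733)
1632^32 = (1632^16)^2 ≡ 296^2 = 87616 ≡ 966 (mod 1733)
1632^40 = 1632^32 · 1632^8 ≡ 966 · 312 ≡ 1583 (mod 1733).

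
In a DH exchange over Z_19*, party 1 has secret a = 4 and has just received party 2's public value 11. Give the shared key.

11

Shared key K = 11^4 mod 19.
11^1 ≡ 11 (mod 19)
11^2 = (11^1)^2 ≡ 11^2 = 121 ≡ 7 (mod 19)
11^4 = (11^2)^2 ≡ 7^2 = 49 ≡ 11 (mod 19)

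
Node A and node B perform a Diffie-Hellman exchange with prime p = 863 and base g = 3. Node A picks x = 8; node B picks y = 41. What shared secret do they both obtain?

169

Node A sends A = g^x mod p = 3^8 mod 863.
3^1 ≡ 3 (mod 863)
3^2 = (3^1)^2 ≡ 3^2 = 9 ≡ 9 (mod 863)
3^4 = (3^2)^2 ≡ 9^2 = 81 ≡ 81 (mod 863)
3^8 = (3^4)^2 ≡ 81^2 = 6561 ≡ 520 (mod 863)
So A = 520. Node B then computes K = A^y mod p = 520^41 mod 863.
520^1 ≡ 520 (mod 863)
520^2 = (520^1)^2 ≡ 520^2 = 270400 ≡ 281 (mod 863)
520^4 = (520^2)^2 ≡ 281^2 = 78961 ≡ 428 (mod 863)
520^8 = (520^4)^2 ≡ 428^2 = 183184 ≡ 228 (mod 863)
520^16 = (520^8)^2 ≡ 228^2 = 51984 ≡ 204 (mod 863)
520^32 = (520^16)^2 ≡ 204^2 = 41616 ≡ 192 (mod 863)
520^41 = 520^32 · 520^8 · 520^1 ≡ 192 · 228 · 520 ≡ 169 (mod 863).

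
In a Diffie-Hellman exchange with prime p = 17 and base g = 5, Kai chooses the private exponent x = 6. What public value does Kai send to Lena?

Public value = 5^6 mod 17.
5^1 ≡ 5 (mod 17)
5^2 = (5^1)^2 ≡ 5^2 = 25 ≡ 8 (mod 17)
5^4 = (5^2)^2 ≡ 8^2 = 64 ≡ 13 (mod 17)
5^6 = 5^4 · 5^2 ≡ 13 · 8 ≡ 2 (mod 17).

2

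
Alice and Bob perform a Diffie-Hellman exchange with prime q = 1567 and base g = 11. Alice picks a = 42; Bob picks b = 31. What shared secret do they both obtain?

1058

Alice sends A = g^a mod q = 11^42 mod 1567.
11^1 ≡ 11 (mod 1567)
11^2 = (11^1)^2 ≡ 11^2 = 121 ≡ 121 (mod 1567)
11^4 = (11^2)^2 ≡ 121^2 = 14641 ≡ 538 (mod 1567)
11^8 = (11^4)^2 ≡ 538^2 = 289444 ≡ 1116 (mod 1567)
11^16 = (11^8)^2 ≡ 1116^2 = 1245456 ≡ 1258 (mod 1567)
11^32 = (11^16)^2 ≡ 1258^2 = 1582564 ≡ 1461 (mod 1567)
11^42 = 11^32 · 11^8 · 11^2 ≡ 1461 · 1116 · 121 ≡ 729 (mod 1567).
So A = 729. Bob then computes K = A^b mod q = 729^31 mod 1567.
729^1 ≡ 729 (mod 1567)
729^2 = (729^1)^2 ≡ 729^2 = 531441 ≡ 228 (mod 1567)
729^4 = (729^2)^2 ≡ 228^2 = 51984 ≡ 273 (mod 1567)
729^8 = (729^4)^2 ≡ 273^2 = 74529 ≡ 880 (mod 1567)
729^16 = (729^8)^2 ≡ 880^2 = 774400 ≡ 302 (mod 1567)
729^31 = 729^16 · 729^8 · 729^4 · 729^2 · 729^1 ≡ 302 · 880 · 273 · 228 · 729 ≡ 1058 (mod 1567).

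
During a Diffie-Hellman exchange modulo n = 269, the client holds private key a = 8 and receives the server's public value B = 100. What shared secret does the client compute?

21

Shared key K = 100^8 mod 269.
100^1 ≡ 100 (mod 269)
100^2 = (100^1)^2 ≡ 100^2 = 10000 ≡ 47 (mod 269)
100^4 = (100^2)^2 ≡ 47^2 = 2209 ≡ 57 (mod 269)
100^8 = (100^4)^2 ≡ 57^2 = 3249 ≡ 21 (mod 269)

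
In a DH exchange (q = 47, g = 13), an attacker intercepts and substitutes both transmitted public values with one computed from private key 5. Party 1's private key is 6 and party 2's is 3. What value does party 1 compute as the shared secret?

Party 1 receives an attacker's public value M = 13^5 mod 47 instead of the honest one.
13^1 ≡ 13 (mod 47)
13^2 = (13^1)^2 ≡ 13^2 = 169 ≡ 28 (mod 47)
13^4 = (13^2)^2 ≡ 28^2 = 784 ≡ 32 (mod 47)
13^5 = 13^4 · 13^1 ≡ 32 · 13 ≡ 40 (mod 47).
So M = 40. Party 1 computes K = M^6 mod 47.
40^1 ≡ 40 (mod 47)
40^2 = (40^1)^2 ≡ 40^2 = 1600 ≡ 2 (mod 47)
40^4 = (40^2)^2 ≡ 2^2 = 4 ≡ 4 (mod 47)
40^6 = 40^4 · 40^2 ≡ 4 · 2 ≡ 8 (mod 47).

8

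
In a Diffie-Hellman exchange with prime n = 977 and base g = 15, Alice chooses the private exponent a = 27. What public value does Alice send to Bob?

Public value = 15^{27} \pmod{977}.
15^1 ≡ 15 (mod 977)
15^2 = (15^1)^2 ≡ 15^2 = 225 ≡ 225 (mod 977)
15^4 = (15^2)^2 ≡ 225^2 = 50625 ≡ 798 (mod 977)
15^8 = (15^4)^2 ≡ 798^2 = 636804 ≡ 777 (mod 977)
15^16 = (15^8)^2 ≡ 777^2 = 603729 ≡ 920 (mod 977)
15^27 = 15^16 · 15^8 · 15^2 · 15^1 ≡ 920 · 777 · 225 · 15 ≡ 740 (mod 977).

740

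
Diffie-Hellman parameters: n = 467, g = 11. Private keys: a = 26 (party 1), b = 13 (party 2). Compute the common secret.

66

Party 1 sends A = g^a mod n = 11^26 mod 467.
11^1 ≡ 11 (mod 467)
11^2 = (11^1)^2 ≡ 11^2 = 121 ≡ 121 (mod 467)
11^4 = (11^2)^2 ≡ 121^2 = 14641 ≡ 164 (mod 467)
11^8 = (11^4)^2 ≡ 164^2 = 26896 ≡ 277 (mod 467)
11^16 = (11^8)^2 ≡ 277^2 = 76729 ≡ 141 (mod 467)
11^26 = 11^16 · 11^8 · 11^2 ≡ 141 · 277 · 121 ≡ 324 (mod 467).
So A = 324. Party 2 then computes K = A^b mod n = 324^13 mod 467.
324^1 ≡ 324 (mod 467)
324^2 = (324^1)^2 ≡ 324^2 = 104976 ≡ 368 (mod 467)
324^4 = (324^2)^2 ≡ 368^2 = 135424 ≡ 461 (mod 467)
324^8 = (324^4)^2 ≡ 461^2 = 212521 ≡ 36 (mod 467)
324^13 = 324^8 · 324^4 · 324^1 ≡ 36 · 461 · 324 ≡ 66 (mod 467).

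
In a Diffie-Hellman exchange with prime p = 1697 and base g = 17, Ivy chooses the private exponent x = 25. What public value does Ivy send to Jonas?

1442

Public value = 17^25 mod 1697.
17^1 ≡ 17 (mod 1697)
17^2 = (17^1)^2 ≡ 17^2 = 289 ≡ 289 (mod 1697)
17^4 = (17^2)^2 ≡ 289^2 = 83521 ≡ 368 (mod 1697)
17^8 = (17^4)^2 ≡ 368^2 = 135424 ≡ 1361 (mod 1697)
17^16 = (17^8)^2 ≡ 1361^2 = 1852321 ≡ 894 (mod 1697)
17^25 = 17^16 · 17^8 · 17^1 ≡ 894 · 1361 · 17 ≡ 1442 (mod 1697).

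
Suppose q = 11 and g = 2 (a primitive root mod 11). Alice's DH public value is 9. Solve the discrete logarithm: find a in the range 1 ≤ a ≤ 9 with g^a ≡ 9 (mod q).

6

Try successive powers of 2 modulo 11:
2^1 ≡ 2
2^2 ≡ 4
2^3 ≡ 8
2^4 ≡ 5
2^5 ≡ 10
2^6 ≡ 9
Found: a = 6.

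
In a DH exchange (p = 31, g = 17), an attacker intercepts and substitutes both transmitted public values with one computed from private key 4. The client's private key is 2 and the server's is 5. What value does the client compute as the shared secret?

18

The client receives an attacker's public value M = 17^4 mod 31 instead of the honest one.
17^1 ≡ 17 (mod 31)
17^2 = (17^1)^2 ≡ 17^2 = 289 ≡ 10 (mod 31)
17^4 = (17^2)^2 ≡ 10^2 = 100 ≡ 7 (mod 31)
So M = 7. The client computes K = M^2 mod 31.
7^1 ≡ 7 (mod 31)
7^2 = (7^1)^2 ≡ 7^2 = 49 ≡ 18 (mod 31)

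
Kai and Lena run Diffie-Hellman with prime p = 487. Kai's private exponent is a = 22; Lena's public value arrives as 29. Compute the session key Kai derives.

Shared key K = 29^22 mod 487.
29^1 ≡ 29 (mod 487)
29^2 = (29^1)^2 ≡ 29^2 = 841 ≡ 354 (mod 487)
29^4 = (29^2)^2 ≡ 354^2 = 125316 ≡ 157 (mod 487)
29^8 = (29^4)^2 ≡ 157^2 = 24649 ≡ 299 (mod 487)
29^16 = (29^8)^2 ≡ 299^2 = 89401 ≡ 280 (mod 487)
29^22 = 29^16 · 29^4 · 29^2 ≡ 280 · 157 · 354 ≡ 242 (mod 487).

242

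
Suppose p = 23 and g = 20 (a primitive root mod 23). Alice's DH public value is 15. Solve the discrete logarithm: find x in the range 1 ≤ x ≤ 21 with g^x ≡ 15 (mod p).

Try successive powers of 20 modulo 23:
20^1 ≡ 20
20^2 ≡ 9
20^3 ≡ 19
20^4 ≡ 12
20^5 ≡ 10
20^6 ≡ 16
20^7 ≡ 21
20^8 ≡ 6
20^9 ≡ 5
20^10 ≡ 8
20^11 ≡ 22
20^12 ≡ 3
20^13 ≡ 14
20^14 ≡ 4
20^15 ≡ 11
20^16 ≡ 13
20^17 ≡ 7
20^18 ≡ 2
20^19 ≡ 17
20^20 ≡ 18
20^21 ≡ 15
Found: x = 21.

21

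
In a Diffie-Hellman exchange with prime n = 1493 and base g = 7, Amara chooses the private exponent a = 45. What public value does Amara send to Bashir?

Public value = 7^45 mod 1493.
7^1 ≡ 7 (mod 1493)
7^2 = (7^1)^2 ≡ 7^2 = 49 ≡ 49 (mod 1493)
7^4 = (7^2)^2 ≡ 49^2 = 2401 ≡ 908 (mod 1493)
7^8 = (7^4)^2 ≡ 908^2 = 824464 ≡ 328 (mod 1493)
7^16 = (7^8)^2 ≡ 328^2 = 107584 ≡ 88 (mod 1493)
7^32 = (7^16)^2 ≡ 88^2 = 7744 ≡ 279 (mod 1493)
7^45 = 7^32 · 7^8 · 7^4 · 7^1 ≡ 279 · 328 · 908 · 7 ≡ 1360 (mod 1493).

1360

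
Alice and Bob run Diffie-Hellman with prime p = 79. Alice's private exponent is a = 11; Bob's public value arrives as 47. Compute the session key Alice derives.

Shared key K = 47^11 mod 79.
47^1 ≡ 47 (mod 79)
47^2 = (47^1)^2 ≡ 47^2 = 2209 ≡ 76 (mod 79)
47^4 = (47^2)^2 ≡ 76^2 = 5776 ≡ 9 (mod 79)
47^8 = (47^4)^2 ≡ 9^2 = 81 ≡ 2 (mod 79)
47^11 = 47^8 · 47^2 · 47^1 ≡ 2 · 76 · 47 ≡ 34 (mod 79).

34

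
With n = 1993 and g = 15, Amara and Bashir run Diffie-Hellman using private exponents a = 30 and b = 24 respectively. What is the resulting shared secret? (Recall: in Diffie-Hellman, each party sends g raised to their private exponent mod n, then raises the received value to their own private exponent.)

Amara sends A = g^a mod n = 15^30 mod 1993.
15^1 ≡ 15 (mod 1993)
15^2 = (15^1)^2 ≡ 15^2 = 225 ≡ 225 (mod 1993)
15^4 = (15^2)^2 ≡ 225^2 = 50625 ≡ 800 (mod 1993)
15^8 = (15^4)^2 ≡ 800^2 = 640000 ≡ 247 (mod 1993)
15^16 = (15^8)^2 ≡ 247^2 = 61009 ≡ 1219 (mod 1993)
15^30 = 15^16 · 15^8 · 15^4 · 15^2 ≡ 1219 · 247 · 800 · 225 ≡ 829 (mod 1993).
So A = 829. Bashir then computes K = A^b mod n = 829^24 mod 1993.
829^1 ≡ 829 (mod 1993)
829^2 = (829^1)^2 ≡ 829^2 = 687241 ≡ 1649 (mod 1993)
829^4 = (829^2)^2 ≡ 1649^2 = 2719201 ≡ 749 (mod 1993)
829^8 = (829^4)^2 ≡ 749^2 = 561001 ≡ 968 (mod 1993)
829^16 = (829^8)^2 ≡ 968^2 = 937024 ≡ 314 (mod 1993)
829^24 = 829^16 · 829^8 ≡ 314 · 968 ≡ 1016 (mod 1993).

1016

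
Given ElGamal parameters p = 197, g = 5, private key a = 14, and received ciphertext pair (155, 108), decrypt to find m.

Shared mask s = c₁^a mod p = 155^14 mod 197.
155^1 ≡ 155 (mod 197)
155^2 = (155^1)^2 ≡ 155^2 = 24025 ≡ 188 (mod 197)
155^4 = (155^2)^2 ≡ 188^2 = 35344 ≡ 81 (mod 197)
155^8 = (155^4)^2 ≡ 81^2 = 6561 ≡ 60 (mod 197)
155^14 = 155^8 · 155^4 · 155^2 ≡ 60 · 81 · 188 ≡ 191 (mod 197).
So s = 191; s⁻¹ ≡ 164 (mod 197).
m = c₂ · s⁻¹ mod 197 = 108 · 164 mod 197 = 179.

179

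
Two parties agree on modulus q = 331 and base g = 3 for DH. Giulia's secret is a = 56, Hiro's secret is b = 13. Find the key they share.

245

Giulia sends A = g^a mod q = 3^56 mod 331.
3^1 ≡ 3 (mod 331)
3^2 = (3^1)^2 ≡ 3^2 = 9 ≡ 9 (mod 331)
3^4 = (3^2)^2 ≡ 9^2 = 81 ≡ 81 (mod 331)
3^8 = (3^4)^2 ≡ 81^2 = 6561 ≡ 272 (mod 331)
3^16 = (3^8)^2 ≡ 272^2 = 73984 ≡ 171 (mod 331)
3^32 = (3^16)^2 ≡ 171^2 = 29241 ≡ 113 (mod 331)
3^56 = 3^32 · 3^16 · 3^8 ≡ 113 · 171 · 272 ≡ 238 (mod 331).
So A = 238. Hiro then computes K = A^b mod q = 238^13 mod 331.
238^1 ≡ 238 (mod 331)
238^2 = (238^1)^2 ≡ 238^2 = 56644 ≡ 43 (mod 331)
238^4 = (238^2)^2 ≡ 43^2 = 1849 ≡ 194 (mod 331)
238^8 = (238^4)^2 ≡ 194^2 = 37636 ≡ 233 (mod 331)
238^13 = 238^8 · 238^4 · 238^1 ≡ 233 · 194 · 238 ≡ 245 (mod 331).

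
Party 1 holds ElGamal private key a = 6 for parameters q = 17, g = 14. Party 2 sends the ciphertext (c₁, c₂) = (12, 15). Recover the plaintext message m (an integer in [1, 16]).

Shared mask s = c₁^a mod q = 12^6 mod 17.
12^1 ≡ 12 (mod 17)
12^2 = (12^1)^2 ≡ 12^2 = 144 ≡ 8 (mod 17)
12^4 = (12^2)^2 ≡ 8^2 = 64 ≡ 13 (mod 17)
12^6 = 12^4 · 12^2 ≡ 13 · 8 ≡ 2 (mod 17).
So s = 2; s⁻¹ ≡ 9 (mod 17).
m = c₂ · s⁻¹ mod 17 = 15 · 9 mod 17 = 16.

16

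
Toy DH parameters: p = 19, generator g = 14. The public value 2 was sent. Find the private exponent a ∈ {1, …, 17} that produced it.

13

Try successive powers of 14 modulo 19:
14^1 ≡ 14
14^2 ≡ 6
14^3 ≡ 8
14^4 ≡ 17
14^5 ≡ 10
14^6 ≡ 7
14^7 ≡ 3
14^8 ≡ 4
14^9 ≡ 18
14^10 ≡ 5
14^11 ≡ 13
14^12 ≡ 11
14^13 ≡ 2
Found: a = 13.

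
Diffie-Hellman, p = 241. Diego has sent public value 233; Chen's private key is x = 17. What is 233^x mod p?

233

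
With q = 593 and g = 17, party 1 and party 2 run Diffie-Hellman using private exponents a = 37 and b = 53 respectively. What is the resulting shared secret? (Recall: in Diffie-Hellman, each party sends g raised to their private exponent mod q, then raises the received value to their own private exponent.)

201

Party 1 sends A = g^a mod q = 17^37 mod 593.
17^1 ≡ 17 (mod 593)
17^2 = (17^1)^2 ≡ 17^2 = 289 ≡ 289 (mod 593)
17^4 = (17^2)^2 ≡ 289^2 = 83521 ≡ 501 (mod 593)
17^8 = (17^4)^2 ≡ 501^2 = 251001 ≡ 162 (mod 593)
17^16 = (17^8)^2 ≡ 162^2 = 26244 ≡ 152 (mod 593)
17^32 = (17^16)^2 ≡ 152^2 = 23104 ≡ 570 (mod 593)
17^37 = 17^32 · 17^4 · 17^1 ≡ 570 · 501 · 17 ≡ 392 (mod 593).
So A = 392. Party 2 then computes K = A^b mod q = 392^53 mod 593.
392^1 ≡ 392 (mod 593)
392^2 = (392^1)^2 ≡ 392^2 = 153664 ≡ 77 (mod 593)
392^4 = (392^2)^2 ≡ 77^2 = 5929 ≡ 592 (mod 593)
392^8 = (392^4)^2 ≡ 592^2 = 350464 ≡ 1 (mod 593)
392^16 = (392^8)^2 ≡ 1^2 = 1 ≡ 1 (mod 593)
392^32 = (392^16)^2 ≡ 1^2 = 1 ≡ 1 (mod 593)
392^53 = 392^32 · 392^16 · 392^4 · 392^1 ≡ 1 · 1 · 592 · 392 ≡ 201 (mod 593).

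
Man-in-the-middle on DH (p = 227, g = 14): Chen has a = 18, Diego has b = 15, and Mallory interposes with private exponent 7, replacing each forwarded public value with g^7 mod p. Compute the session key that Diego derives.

8

Diego receives Mallory's public value M = 14^7 mod 227 instead of the honest one.
14^1 ≡ 14 (mod 227)
14^2 = (14^1)^2 ≡ 14^2 = 196 ≡ 196 (mod 227)
14^4 = (14^2)^2 ≡ 196^2 = 38416 ≡ 53 (mod 227)
14^7 = 14^4 · 14^2 · 14^1 ≡ 53 · 196 · 14 ≡ 152 (mod 227).
So M = 152. Diego computes K = M^15 mod 227.
152^1 ≡ 152 (mod 227)
152^2 = (152^1)^2 ≡ 152^2 = 23104 ≡ 177 (mod 227)
152^4 = (152^2)^2 ≡ 177^2 = 31329 ≡ 3 (mod 227)
152^8 = (152^4)^2 ≡ 3^2 = 9 ≡ 9 (mod 227)
152^15 = 152^8 · 152^4 · 152^2 · 152^1 ≡ 9 · 3 · 177 · 152 ≡ 8 (mod 227).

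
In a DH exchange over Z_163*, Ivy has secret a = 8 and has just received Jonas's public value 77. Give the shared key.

132

Shared key K = 77^8 mod 163.
77^1 ≡ 77 (mod 163)
77^2 = (77^1)^2 ≡ 77^2 = 5929 ≡ 61 (mod 163)
77^4 = (77^2)^2 ≡ 61^2 = 3721 ≡ 135 (mod 163)
77^8 = (77^4)^2 ≡ 135^2 = 18225 ≡ 132 (mod 163)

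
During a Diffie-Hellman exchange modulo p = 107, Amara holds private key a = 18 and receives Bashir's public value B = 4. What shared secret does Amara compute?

Shared key K = 4^18 mod 107.
4^1 ≡ 4 (mod 107)
4^2 = (4^1)^2 ≡ 4^2 = 16 ≡ 16 (mod 107)
4^4 = (4^2)^2 ≡ 16^2 = 256 ≡ 42 (mod 107)
4^8 = (4^4)^2 ≡ 42^2 = 1764 ≡ 52 (mod 107)
4^16 = (4^8)^2 ≡ 52^2 = 2704 ≡ 29 (mod 107)
4^18 = 4^16 · 4^2 ≡ 29 · 16 ≡ 36 (mod 107).

36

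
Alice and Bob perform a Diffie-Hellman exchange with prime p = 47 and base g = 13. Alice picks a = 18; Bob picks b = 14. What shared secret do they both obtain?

Alice sends A = g^a mod p = 13^18 mod 47.
13^1 ≡ 13 (mod 47)
13^2 = (13^1)^2 ≡ 13^2 = 169 ≡ 28 (mod 47)
13^4 = (13^2)^2 ≡ 28^2 = 784 ≡ 32 (mod 47)
13^8 = (13^4)^2 ≡ 32^2 = 1024 ≡ 37 (mod 47)
13^16 = (13^8)^2 ≡ 37^2 = 1369 ≡ 6 (mod 47)
13^18 = 13^16 · 13^2 ≡ 6 · 28 ≡ 27 (mod 47).
So A = 27. Bob then computes K = A^b mod p = 27^14 mod 47.
27^1 ≡ 27 (mod 47)
27^2 = (27^1)^2 ≡ 27^2 = 729 ≡ 24 (mod 47)
27^4 = (27^2)^2 ≡ 24^2 = 576 ≡ 12 (mod 47)
27^8 = (27^4)^2 ≡ 12^2 = 144 ≡ 3 (mod 47)
27^14 = 27^8 · 27^4 · 27^2 ≡ 3 · 12 · 24 ≡ 18 (mod 47).

18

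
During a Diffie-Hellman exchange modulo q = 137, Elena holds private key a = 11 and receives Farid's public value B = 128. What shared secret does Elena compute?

101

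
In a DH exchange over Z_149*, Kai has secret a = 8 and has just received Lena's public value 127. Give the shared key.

39

Shared key K = 127^8 mod 149.
127^1 ≡ 127 (mod 149)
127^2 = (127^1)^2 ≡ 127^2 = 16129 ≡ 37 (mod 149)
127^4 = (127^2)^2 ≡ 37^2 = 1369 ≡ 28 (mod 149)
127^8 = (127^4)^2 ≡ 28^2 = 784 ≡ 39 (mod 149)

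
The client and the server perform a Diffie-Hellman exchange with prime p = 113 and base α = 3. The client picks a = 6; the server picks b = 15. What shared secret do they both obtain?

87

The server sends B = α^b mod p = 3^15 mod 113.
3^1 ≡ 3 (mod 113)
3^2 = (3^1)^2 ≡ 3^2 = 9 ≡ 9 (mod 113)
3^4 = (3^2)^2 ≡ 9^2 = 81 ≡ 81 (mod 113)
3^8 = (3^4)^2 ≡ 81^2 = 6561 ≡ 7 (mod 113)
3^15 = 3^8 · 3^4 · 3^2 · 3^1 ≡ 7 · 81 · 9 · 3 ≡ 54 (mod 113).
So B = 54. The client then computes K = B^a mod p = 54^6 mod 113.
54^1 ≡ 54 (mod 113)
54^2 = (54^1)^2 ≡ 54^2 = 2916 ≡ 91 (mod 113)
54^4 = (54^2)^2 ≡ 91^2 = 8281 ≡ 32 (mod 113)
54^6 = 54^4 · 54^2 ≡ 32 · 91 ≡ 87 (mod 113).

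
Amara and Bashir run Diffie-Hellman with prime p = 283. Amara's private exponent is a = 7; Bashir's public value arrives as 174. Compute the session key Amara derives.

41

Shared key K = 174^7 mod 283.
174^1 ≡ 174 (mod 283)
174^2 = (174^1)^2 ≡ 174^2 = 30276 ≡ 278 (mod 283)
174^4 = (174^2)^2 ≡ 278^2 = 77284 ≡ 25 (mod 283)
174^7 = 174^4 · 174^2 · 174^1 ≡ 25 · 278 · 174 ≡ 41 (mod 283).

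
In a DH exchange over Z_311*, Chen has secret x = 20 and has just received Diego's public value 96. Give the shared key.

Shared key K = 96^20 mod 311.
96^1 ≡ 96 (mod 311)
96^2 = (96^1)^2 ≡ 96^2 = 9216 ≡ 197 (mod 311)
96^4 = (96^2)^2 ≡ 197^2 = 38809 ≡ 245 (mod 311)
96^8 = (96^4)^2 ≡ 245^2 = 60025 ≡ 2 (mod 311)
96^16 = (96^8)^2 ≡ 2^2 = 4 ≡ 4 (mod 311)
96^20 = 96^16 · 96^4 ≡ 4 · 245 ≡ 47 (mod 311).

47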